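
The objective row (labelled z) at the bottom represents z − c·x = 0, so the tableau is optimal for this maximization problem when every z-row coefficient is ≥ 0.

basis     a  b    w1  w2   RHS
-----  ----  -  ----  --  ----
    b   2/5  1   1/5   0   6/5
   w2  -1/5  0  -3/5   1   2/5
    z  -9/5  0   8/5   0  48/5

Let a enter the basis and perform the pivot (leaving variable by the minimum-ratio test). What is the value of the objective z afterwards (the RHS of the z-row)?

Ratio test on column a — row 1: (6/5)/(2/5) = 3; row 2: entry -1/5 ≤ 0. Minimum is 3 at row 1 (b leaves); pivot element 2/5.
Pivot on row 1; the z-row RHS becomes 48/5 − (-9/5)·3 = 15.

15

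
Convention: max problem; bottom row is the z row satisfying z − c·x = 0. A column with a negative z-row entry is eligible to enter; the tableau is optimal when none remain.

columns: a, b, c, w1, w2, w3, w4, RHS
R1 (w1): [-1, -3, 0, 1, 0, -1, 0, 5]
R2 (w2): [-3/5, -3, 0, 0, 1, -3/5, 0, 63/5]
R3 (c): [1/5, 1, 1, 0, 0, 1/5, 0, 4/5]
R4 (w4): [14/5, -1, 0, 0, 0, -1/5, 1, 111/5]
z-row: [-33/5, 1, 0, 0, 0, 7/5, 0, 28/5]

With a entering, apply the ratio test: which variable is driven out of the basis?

Column a entries and ratios — w1: -1 ≤ 0, skip; w2: -3/5 ≤ 0, skip; c: (4/5)/(1/5) = 4; w4: (111/5)/(14/5) = 111/14.
Smallest ratio is 4 in the row of c, so c leaves.

c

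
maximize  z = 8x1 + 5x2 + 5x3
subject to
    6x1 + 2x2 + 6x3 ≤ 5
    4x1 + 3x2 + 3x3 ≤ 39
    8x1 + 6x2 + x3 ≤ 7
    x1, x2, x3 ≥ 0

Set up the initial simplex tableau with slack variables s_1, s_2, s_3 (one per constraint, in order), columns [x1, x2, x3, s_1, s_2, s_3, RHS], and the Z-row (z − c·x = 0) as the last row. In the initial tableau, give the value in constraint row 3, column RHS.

7

The RHS of constraint 3 is b_3 = 7.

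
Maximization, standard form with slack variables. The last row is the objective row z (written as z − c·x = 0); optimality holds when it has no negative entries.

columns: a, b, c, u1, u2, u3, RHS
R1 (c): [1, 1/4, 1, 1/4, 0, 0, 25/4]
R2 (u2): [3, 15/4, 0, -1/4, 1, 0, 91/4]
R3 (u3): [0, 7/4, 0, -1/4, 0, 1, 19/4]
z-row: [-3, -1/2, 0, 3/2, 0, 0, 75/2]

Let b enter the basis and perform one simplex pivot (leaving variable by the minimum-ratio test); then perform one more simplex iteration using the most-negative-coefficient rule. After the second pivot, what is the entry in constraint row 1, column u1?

4/21

Ratio test on column b — row 1: (25/4)/(1/4) = 25; row 2: (91/4)/(15/4) = 91/15; row 3: (19/4)/(7/4) = 19/7. Minimum is 19/7 at row 3 (u3 leaves); pivot element 7/4.
Divide row 3 by 7/4; eliminate column b from the other rows.
Second iteration: most negative z-row entry is -3 in column a, so a enters.
Ratio test on column a — row 1: (39/7)/1 = 39/7; row 2: (88/7)/3 = 88/21; row 3: entry 0 ≤ 0. Minimum is 88/21 at row 2 (u2 leaves); pivot element 3.
Divide row 2 by 3; eliminate column a from the other rows.
After both pivots, the entry at constraint row 1, column u1 is 4/21.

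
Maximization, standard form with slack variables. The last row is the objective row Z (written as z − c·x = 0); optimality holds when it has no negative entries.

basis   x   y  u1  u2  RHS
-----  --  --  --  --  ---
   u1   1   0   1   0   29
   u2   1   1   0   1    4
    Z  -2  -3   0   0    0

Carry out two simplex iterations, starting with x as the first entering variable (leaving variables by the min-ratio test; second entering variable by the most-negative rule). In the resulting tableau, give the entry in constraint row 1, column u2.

Ratio test on column x — row 1: 29/1 = 29; row 2: 4/1 = 4. Minimum is 4 at row 2 (u2 leaves); pivot element 1.
Divide row 2 by 1; eliminate column x from the other rows.
Second iteration: most negative Z-row entry is -1 in column y, so y enters.
Ratio test on column y — row 1: entry -1 ≤ 0; row 2: 4/1 = 4. Minimum is 4 at row 2 (x leaves); pivot element 1.
Divide row 2 by 1; eliminate column y from the other rows.
After both pivots, the entry at constraint row 1, column u2 is 0.

0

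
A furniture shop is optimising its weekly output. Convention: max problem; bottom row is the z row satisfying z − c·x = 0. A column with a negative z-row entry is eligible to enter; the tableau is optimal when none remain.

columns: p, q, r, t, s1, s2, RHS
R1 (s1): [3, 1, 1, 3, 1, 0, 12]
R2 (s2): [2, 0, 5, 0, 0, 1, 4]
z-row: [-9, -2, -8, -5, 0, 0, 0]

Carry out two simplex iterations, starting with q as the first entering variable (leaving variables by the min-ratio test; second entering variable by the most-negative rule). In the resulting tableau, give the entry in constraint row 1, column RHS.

Ratio test on column q — row 1: 12/1 = 12; row 2: entry 0 ≤ 0. Minimum is 12 at row 1 (s1 leaves); pivot element 1.
Divide row 1 by 1; eliminate column q from the other rows.
Second iteration: most negative z-row entry is -6 in column r, so r enters.
Ratio test on column r — row 1: 12/1 = 12; row 2: 4/5 = 4/5. Minimum is 4/5 at row 2 (s2 leaves); pivot element 5.
Divide row 2 by 5; eliminate column r from the other rows.
After both pivots, the entry at constraint row 1, column RHS is 56/5.

56/5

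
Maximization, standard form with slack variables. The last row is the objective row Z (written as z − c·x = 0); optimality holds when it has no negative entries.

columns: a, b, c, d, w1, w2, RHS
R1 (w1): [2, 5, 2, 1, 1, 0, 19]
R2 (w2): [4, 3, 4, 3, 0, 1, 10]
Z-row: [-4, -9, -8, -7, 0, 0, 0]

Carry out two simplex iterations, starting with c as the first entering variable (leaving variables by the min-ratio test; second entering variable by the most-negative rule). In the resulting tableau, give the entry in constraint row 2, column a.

Ratio test on column c — row 1: 19/2 = 19/2; row 2: 10/4 = 5/2. Minimum is 5/2 at row 2 (w2 leaves); pivot element 4.
Divide row 2 by 4; eliminate column c from the other rows.
Second iteration: most negative Z-row entry is -3 in column b, so b enters.
Ratio test on column b — row 1: 14/(7/2) = 4; row 2: (5/2)/(3/4) = 10/3. Minimum is 10/3 at row 2 (c leaves); pivot element 3/4.
Divide row 2 by 3/4; eliminate column b from the other rows.
After both pivots, the entry at constraint row 2, column a is 4/3.

4/3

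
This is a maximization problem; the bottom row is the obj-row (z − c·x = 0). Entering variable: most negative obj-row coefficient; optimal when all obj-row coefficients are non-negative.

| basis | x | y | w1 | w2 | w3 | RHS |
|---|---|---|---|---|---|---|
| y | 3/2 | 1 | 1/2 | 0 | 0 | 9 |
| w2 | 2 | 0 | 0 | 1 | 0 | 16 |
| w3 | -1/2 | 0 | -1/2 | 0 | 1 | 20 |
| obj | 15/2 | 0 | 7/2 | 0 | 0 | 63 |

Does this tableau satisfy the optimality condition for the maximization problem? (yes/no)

yes

Every obj-row coefficient is ≥ 0, so the tableau is optimal.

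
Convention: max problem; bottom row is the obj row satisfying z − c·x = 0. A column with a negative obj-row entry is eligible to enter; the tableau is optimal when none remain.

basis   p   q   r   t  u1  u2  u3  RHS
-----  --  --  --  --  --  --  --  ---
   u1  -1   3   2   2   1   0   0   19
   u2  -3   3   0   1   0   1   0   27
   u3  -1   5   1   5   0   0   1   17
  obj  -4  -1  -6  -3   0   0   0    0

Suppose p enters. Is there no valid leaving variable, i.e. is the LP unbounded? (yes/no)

yes

Every constraint-row entry in column p is ≤ 0, so increasing p is unbounded.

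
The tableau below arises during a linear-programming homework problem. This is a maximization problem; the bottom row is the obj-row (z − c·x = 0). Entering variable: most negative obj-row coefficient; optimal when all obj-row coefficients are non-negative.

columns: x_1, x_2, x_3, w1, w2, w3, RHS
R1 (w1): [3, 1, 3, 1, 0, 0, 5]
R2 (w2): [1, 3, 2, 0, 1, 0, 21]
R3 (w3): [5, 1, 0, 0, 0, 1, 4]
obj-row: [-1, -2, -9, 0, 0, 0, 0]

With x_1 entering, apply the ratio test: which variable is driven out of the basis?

w3

Column x_1 entries and ratios — w1: 5/3 = 5/3; w2: 21/1 = 21; w3: 4/5 = 4/5.
Smallest ratio is 4/5 in the row of w3, so w3 leaves.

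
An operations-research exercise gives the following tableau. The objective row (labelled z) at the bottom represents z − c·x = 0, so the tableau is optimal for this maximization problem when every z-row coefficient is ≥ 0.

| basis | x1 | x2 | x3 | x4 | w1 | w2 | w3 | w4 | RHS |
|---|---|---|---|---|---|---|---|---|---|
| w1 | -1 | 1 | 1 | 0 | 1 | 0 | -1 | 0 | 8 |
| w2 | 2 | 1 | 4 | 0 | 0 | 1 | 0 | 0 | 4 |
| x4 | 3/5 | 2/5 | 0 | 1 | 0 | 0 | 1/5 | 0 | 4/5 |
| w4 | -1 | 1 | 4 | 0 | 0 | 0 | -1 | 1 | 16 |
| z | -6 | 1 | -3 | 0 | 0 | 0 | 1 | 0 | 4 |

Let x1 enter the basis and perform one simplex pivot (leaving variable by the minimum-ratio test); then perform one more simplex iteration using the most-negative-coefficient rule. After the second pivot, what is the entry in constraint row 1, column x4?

5/2

Ratio test on column x1 — row 1: entry -1 ≤ 0; row 2: 4/2 = 2; row 3: (4/5)/(3/5) = 4/3; row 4: entry -1 ≤ 0. Minimum is 4/3 at row 3 (x4 leaves); pivot element 3/5.
Divide row 3 by 3/5; eliminate column x1 from the other rows.
Second iteration: most negative z-row entry is -3 in column x3, so x3 enters.
Ratio test on column x3 — row 1: (28/3)/1 = 28/3; row 2: (4/3)/4 = 1/3; row 3: entry 0 ≤ 0; row 4: (52/3)/4 = 13/3. Minimum is 1/3 at row 2 (w2 leaves); pivot element 4.
Divide row 2 by 4; eliminate column x3 from the other rows.
After both pivots, the entry at constraint row 1, column x4 is 5/2.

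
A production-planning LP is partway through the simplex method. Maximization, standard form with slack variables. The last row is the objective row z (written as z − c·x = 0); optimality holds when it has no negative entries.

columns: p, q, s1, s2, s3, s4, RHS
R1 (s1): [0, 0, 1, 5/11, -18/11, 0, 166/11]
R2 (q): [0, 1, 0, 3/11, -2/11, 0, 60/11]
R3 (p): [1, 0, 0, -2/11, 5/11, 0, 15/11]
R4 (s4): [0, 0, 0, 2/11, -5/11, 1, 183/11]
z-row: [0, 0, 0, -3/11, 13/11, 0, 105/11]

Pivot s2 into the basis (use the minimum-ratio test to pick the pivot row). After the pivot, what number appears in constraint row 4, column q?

-2/3

Ratio test on column s2 — row 1: (166/11)/(5/11) = 166/5; row 2: (60/11)/(3/11) = 20; row 3: entry -2/11 ≤ 0; row 4: (183/11)/(2/11) = 183/2. Minimum is 20 at row 2 (q leaves); pivot element 3/11.
Divide row 2 by 3/11; eliminate column s2 from the other rows.
Row 4 update in column q: 0 − (2/11)·(11/3) = -2/3.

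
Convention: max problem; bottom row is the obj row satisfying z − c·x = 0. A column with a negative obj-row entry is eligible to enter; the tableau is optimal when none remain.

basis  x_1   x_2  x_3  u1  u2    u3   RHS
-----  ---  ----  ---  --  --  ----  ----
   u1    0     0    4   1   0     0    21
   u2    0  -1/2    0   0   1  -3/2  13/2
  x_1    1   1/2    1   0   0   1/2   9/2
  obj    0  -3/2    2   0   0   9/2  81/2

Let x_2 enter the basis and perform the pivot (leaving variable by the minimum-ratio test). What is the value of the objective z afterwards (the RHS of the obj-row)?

54

Ratio test on column x_2 — row 1: entry 0 ≤ 0; row 2: entry -1/2 ≤ 0; row 3: (9/2)/(1/2) = 9. Minimum is 9 at row 3 (x_1 leaves); pivot element 1/2.
Pivot on row 3; the obj-row RHS becomes 81/2 − (-3/2)·9 = 54.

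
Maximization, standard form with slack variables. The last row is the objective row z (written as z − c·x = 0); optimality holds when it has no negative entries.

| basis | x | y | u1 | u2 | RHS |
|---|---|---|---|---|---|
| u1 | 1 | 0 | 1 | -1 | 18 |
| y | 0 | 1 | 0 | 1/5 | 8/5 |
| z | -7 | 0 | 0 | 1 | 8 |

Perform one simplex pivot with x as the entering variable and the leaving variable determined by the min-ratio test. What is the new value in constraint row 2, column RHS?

Ratio test on column x — row 1: 18/1 = 18; row 2: entry 0 ≤ 0. Minimum is 18 at row 1 (u1 leaves); pivot element 1.
Divide row 1 by 1; eliminate column x from the other rows.
Row 2 update in column RHS: 8/5 − 0·18 = 8/5.

8/5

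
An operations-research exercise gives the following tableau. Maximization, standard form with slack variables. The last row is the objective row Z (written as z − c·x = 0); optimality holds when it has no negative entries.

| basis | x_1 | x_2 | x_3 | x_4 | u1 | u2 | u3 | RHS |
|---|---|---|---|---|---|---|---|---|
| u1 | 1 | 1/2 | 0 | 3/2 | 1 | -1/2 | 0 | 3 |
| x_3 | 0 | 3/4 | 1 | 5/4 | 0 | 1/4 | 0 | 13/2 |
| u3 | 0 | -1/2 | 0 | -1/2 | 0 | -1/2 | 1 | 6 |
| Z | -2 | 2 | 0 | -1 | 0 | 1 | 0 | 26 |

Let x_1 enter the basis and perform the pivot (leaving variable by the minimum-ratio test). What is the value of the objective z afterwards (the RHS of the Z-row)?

Ratio test on column x_1 — row 1: 3/1 = 3; row 2: entry 0 ≤ 0; row 3: entry 0 ≤ 0. Minimum is 3 at row 1 (u1 leaves); pivot element 1.
Pivot on row 1; the Z-row RHS becomes 26 − (-2)·3 = 32.

32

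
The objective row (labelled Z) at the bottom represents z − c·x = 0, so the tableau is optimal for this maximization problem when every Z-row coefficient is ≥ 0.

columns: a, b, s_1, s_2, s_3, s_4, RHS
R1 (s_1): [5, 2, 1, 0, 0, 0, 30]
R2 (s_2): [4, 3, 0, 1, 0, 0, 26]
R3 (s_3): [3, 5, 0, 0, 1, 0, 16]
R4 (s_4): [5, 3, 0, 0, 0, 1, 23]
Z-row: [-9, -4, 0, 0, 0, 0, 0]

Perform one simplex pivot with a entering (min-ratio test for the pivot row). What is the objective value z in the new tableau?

Ratio test on column a — row 1: 30/5 = 6; row 2: 26/4 = 13/2; row 3: 16/3 = 16/3; row 4: 23/5 = 23/5. Minimum is 23/5 at row 4 (s_4 leaves); pivot element 5.
Pivot on row 4; the Z-row RHS becomes 0 − (-9)·(23/5) = 207/5.

207/5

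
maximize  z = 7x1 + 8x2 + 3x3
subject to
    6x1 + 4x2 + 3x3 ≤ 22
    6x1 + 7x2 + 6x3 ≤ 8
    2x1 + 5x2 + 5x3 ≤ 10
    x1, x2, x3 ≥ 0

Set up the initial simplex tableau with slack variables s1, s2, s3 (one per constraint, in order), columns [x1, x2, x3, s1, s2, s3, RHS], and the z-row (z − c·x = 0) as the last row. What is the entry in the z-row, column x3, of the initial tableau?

The z-row carries the negated objective coefficients: the x3 entry is -3.

-3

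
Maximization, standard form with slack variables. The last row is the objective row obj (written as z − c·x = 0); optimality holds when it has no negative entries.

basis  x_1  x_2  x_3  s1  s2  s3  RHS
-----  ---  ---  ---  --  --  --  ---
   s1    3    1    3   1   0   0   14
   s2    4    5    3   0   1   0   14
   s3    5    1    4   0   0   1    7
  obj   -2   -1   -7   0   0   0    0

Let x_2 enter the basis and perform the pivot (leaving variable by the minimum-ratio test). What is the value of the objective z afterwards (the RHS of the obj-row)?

Ratio test on column x_2 — row 1: 14/1 = 14; row 2: 14/5 = 14/5; row 3: 7/1 = 7. Minimum is 14/5 at row 2 (s2 leaves); pivot element 5.
Pivot on row 2; the obj-row RHS becomes 0 − (-1)·(14/5) = 14/5.

14/5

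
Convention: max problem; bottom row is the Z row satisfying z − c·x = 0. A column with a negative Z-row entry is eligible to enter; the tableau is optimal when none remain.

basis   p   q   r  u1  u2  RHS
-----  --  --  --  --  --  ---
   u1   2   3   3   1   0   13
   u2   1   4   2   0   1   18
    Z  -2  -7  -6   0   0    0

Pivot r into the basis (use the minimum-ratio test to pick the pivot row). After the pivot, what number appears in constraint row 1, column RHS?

13/3

Ratio test on column r — row 1: 13/3 = 13/3; row 2: 18/2 = 9. Minimum is 13/3 at row 1 (u1 leaves); pivot element 3.
Divide row 1 by 3; eliminate column r from the other rows.
In the new row 1, the RHS entry is the old entry divided by the pivot: 13/3 = 13/3.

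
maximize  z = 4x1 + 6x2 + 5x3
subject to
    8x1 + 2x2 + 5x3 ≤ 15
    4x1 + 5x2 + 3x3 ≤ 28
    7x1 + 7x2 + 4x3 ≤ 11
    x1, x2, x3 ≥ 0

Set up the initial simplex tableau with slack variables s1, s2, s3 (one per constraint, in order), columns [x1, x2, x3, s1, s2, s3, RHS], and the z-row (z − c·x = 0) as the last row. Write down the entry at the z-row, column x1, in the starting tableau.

-4

The z-row carries the negated objective coefficients: the x1 entry is -4.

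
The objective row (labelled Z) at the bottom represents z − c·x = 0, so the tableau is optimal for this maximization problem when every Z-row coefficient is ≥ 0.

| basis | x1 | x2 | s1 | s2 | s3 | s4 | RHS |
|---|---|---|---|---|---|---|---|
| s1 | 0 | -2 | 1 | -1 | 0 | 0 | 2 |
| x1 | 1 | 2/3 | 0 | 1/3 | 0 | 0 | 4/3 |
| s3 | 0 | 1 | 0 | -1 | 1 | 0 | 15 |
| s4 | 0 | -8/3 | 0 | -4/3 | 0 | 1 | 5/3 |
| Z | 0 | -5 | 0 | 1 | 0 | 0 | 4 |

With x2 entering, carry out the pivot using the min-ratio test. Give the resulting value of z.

Ratio test on column x2 — row 1: entry -2 ≤ 0; row 2: (4/3)/(2/3) = 2; row 3: 15/1 = 15; row 4: entry -8/3 ≤ 0. Minimum is 2 at row 2 (x1 leaves); pivot element 2/3.
Pivot on row 2; the Z-row RHS becomes 4 − (-5)·2 = 14.

14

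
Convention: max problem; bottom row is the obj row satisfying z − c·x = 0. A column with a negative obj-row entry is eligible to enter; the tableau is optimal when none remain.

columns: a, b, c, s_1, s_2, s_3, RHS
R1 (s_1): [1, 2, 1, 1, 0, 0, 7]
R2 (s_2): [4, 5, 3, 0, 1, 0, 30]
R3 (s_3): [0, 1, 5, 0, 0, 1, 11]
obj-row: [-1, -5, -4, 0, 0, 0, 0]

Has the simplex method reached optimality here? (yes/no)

no

The obj-row has a negative entry -5 in column b, so it is not optimal.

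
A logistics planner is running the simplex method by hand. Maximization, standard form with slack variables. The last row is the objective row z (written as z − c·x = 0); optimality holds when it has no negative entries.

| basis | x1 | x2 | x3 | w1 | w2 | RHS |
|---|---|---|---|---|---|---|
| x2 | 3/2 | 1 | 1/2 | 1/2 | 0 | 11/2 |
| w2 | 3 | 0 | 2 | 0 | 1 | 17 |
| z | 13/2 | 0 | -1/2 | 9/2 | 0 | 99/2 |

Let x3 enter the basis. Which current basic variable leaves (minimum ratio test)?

Column x3 entries and ratios — x2: (11/2)/(1/2) = 11; w2: 17/2 = 17/2.
Smallest ratio is 17/2 in the row of w2, so w2 leaves.

w2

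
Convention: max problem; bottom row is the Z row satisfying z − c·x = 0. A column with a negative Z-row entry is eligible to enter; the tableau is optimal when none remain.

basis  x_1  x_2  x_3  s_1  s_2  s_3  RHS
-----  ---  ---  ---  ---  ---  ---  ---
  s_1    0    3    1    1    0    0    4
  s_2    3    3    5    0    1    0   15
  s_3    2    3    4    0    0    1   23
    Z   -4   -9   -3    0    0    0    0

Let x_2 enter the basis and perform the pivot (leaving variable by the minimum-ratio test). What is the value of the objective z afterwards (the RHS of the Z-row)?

Ratio test on column x_2 — row 1: 4/3 = 4/3; row 2: 15/3 = 5; row 3: 23/3 = 23/3. Minimum is 4/3 at row 1 (s_1 leaves); pivot element 3.
Pivot on row 1; the Z-row RHS becomes 0 − (-9)·(4/3) = 12.

12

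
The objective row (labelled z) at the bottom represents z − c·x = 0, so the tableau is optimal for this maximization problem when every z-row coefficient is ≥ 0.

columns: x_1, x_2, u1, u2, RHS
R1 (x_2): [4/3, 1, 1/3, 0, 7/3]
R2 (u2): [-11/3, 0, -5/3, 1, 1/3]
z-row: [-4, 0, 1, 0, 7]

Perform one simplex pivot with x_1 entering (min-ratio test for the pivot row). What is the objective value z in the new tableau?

Ratio test on column x_1 — row 1: (7/3)/(4/3) = 7/4; row 2: entry -11/3 ≤ 0. Minimum is 7/4 at row 1 (x_2 leaves); pivot element 4/3.
Pivot on row 1; the z-row RHS becomes 7 − (-4)·(7/4) = 14.

14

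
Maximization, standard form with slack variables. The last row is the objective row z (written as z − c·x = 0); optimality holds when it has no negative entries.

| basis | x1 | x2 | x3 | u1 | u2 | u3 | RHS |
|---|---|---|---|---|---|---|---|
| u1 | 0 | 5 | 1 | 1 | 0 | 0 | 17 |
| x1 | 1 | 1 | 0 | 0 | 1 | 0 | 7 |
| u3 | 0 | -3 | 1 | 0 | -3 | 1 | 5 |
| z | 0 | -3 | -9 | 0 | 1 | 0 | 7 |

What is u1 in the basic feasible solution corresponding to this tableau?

u1 is basic (row 1); its value is the RHS of that row, 17.

17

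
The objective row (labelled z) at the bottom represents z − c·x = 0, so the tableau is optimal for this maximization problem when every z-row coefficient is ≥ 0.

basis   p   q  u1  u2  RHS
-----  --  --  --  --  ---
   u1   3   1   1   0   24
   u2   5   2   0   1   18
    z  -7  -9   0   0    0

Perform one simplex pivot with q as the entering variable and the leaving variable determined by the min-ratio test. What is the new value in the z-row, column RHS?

Ratio test on column q — row 1: 24/1 = 24; row 2: 18/2 = 9. Minimum is 9 at row 2 (u2 leaves); pivot element 2.
Divide row 2 by 2; eliminate column q from the other rows.
z-row update in column RHS: 0 − (-9)·9 = 81.

81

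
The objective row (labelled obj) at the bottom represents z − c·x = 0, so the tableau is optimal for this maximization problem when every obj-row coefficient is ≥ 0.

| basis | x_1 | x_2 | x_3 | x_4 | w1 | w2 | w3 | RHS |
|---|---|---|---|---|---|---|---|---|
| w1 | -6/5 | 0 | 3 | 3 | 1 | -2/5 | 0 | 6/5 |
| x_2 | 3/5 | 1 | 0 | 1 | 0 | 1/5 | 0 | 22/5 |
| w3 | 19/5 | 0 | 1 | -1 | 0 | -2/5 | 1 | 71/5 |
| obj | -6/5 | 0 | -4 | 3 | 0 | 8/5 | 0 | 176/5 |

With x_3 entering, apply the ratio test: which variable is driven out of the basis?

w1

Column x_3 entries and ratios — w1: (6/5)/3 = 2/5; x_2: 0 ≤ 0, skip; w3: (71/5)/1 = 71/5.
Smallest ratio is 2/5 in the row of w1, so w1 leaves.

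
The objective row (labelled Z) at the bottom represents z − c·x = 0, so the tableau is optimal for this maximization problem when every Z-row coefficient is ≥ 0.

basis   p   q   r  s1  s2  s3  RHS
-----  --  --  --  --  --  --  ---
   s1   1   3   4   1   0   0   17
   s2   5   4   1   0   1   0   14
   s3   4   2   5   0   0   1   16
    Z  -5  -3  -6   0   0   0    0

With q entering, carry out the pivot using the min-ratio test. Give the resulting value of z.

Ratio test on column q — row 1: 17/3 = 17/3; row 2: 14/4 = 7/2; row 3: 16/2 = 8. Minimum is 7/2 at row 2 (s2 leaves); pivot element 4.
Pivot on row 2; the Z-row RHS becomes 0 − (-3)·(7/2) = 21/2.

21/2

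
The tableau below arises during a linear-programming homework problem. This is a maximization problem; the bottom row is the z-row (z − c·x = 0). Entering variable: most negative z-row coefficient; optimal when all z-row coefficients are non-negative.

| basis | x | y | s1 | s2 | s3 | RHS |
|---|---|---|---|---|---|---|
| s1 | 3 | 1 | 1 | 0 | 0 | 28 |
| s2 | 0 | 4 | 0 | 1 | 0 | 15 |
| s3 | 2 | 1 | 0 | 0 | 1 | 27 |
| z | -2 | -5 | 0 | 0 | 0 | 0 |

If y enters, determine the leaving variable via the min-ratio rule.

s2

Column y entries and ratios — s1: 28/1 = 28; s2: 15/4 = 15/4; s3: 27/1 = 27.
Smallest ratio is 15/4 in the row of s2, so s2 leaves.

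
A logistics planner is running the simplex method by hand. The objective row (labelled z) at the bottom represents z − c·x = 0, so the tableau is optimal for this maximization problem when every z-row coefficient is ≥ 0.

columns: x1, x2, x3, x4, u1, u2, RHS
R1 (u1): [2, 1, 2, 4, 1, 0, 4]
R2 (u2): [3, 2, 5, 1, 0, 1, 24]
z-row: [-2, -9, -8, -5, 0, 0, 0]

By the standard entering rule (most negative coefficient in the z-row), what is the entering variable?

x2

Negative z-row entries: x1: -2, x2: -9, x3: -8, x4: -5.
The most negative is -9 in column x2, so x2 enters.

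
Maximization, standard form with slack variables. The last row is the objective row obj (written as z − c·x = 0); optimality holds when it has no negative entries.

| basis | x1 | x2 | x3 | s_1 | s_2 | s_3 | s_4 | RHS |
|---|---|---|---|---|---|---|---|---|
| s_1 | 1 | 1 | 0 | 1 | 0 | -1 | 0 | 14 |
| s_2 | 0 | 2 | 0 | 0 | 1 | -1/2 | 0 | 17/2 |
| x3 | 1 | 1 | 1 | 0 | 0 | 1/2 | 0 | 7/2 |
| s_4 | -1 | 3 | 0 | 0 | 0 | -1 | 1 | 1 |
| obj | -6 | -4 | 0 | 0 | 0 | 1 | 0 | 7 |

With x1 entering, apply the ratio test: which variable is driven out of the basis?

x3

Column x1 entries and ratios — s_1: 14/1 = 14; s_2: 0 ≤ 0, skip; x3: (7/2)/1 = 7/2; s_4: -1 ≤ 0, skip.
Smallest ratio is 7/2 in the row of x3, so x3 leaves.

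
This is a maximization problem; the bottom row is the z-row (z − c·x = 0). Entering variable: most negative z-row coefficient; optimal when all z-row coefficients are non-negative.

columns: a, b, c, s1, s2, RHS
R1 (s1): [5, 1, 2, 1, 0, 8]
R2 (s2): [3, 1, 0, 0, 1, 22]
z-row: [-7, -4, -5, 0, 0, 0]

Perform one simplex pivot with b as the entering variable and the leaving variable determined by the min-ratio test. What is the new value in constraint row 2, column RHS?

Ratio test on column b — row 1: 8/1 = 8; row 2: 22/1 = 22. Minimum is 8 at row 1 (s1 leaves); pivot element 1.
Divide row 1 by 1; eliminate column b from the other rows.
Row 2 update in column RHS: 22 − 1·8 = 14.

14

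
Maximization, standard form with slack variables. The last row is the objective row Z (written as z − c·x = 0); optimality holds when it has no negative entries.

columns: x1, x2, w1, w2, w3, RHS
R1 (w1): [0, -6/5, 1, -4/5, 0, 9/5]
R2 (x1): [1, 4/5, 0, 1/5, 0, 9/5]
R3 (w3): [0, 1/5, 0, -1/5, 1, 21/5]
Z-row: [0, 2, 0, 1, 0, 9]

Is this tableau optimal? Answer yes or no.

yes

Every Z-row coefficient is ≥ 0, so the tableau is optimal.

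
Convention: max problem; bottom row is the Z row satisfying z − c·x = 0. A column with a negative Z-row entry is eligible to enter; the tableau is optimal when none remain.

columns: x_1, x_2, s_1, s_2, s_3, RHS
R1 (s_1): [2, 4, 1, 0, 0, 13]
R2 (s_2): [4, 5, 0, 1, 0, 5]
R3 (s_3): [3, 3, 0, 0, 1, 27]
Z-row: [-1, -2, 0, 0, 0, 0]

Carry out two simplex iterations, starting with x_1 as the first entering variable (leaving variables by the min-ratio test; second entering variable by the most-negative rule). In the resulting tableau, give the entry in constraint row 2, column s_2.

1/5

Ratio test on column x_1 — row 1: 13/2 = 13/2; row 2: 5/4 = 5/4; row 3: 27/3 = 9. Minimum is 5/4 at row 2 (s_2 leaves); pivot element 4.
Divide row 2 by 4; eliminate column x_1 from the other rows.
Second iteration: most negative Z-row entry is -3/4 in column x_2, so x_2 enters.
Ratio test on column x_2 — row 1: (21/2)/(3/2) = 7; row 2: (5/4)/(5/4) = 1; row 3: entry -3/4 ≤ 0. Minimum is 1 at row 2 (x_1 leaves); pivot element 5/4.
Divide row 2 by 5/4; eliminate column x_2 from the other rows.
After both pivots, the entry at constraint row 2, column s_2 is 1/5.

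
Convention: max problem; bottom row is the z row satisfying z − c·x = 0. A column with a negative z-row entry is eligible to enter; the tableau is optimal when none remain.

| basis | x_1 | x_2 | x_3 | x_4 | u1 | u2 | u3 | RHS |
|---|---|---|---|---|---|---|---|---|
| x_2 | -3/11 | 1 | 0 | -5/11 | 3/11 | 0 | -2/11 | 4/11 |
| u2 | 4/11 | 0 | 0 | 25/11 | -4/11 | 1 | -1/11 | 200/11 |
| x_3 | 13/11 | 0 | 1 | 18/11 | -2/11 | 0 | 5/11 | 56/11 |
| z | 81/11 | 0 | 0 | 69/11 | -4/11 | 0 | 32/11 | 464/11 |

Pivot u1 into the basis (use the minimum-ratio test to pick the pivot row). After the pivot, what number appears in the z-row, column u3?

Ratio test on column u1 — row 1: (4/11)/(3/11) = 4/3; row 2: entry -4/11 ≤ 0; row 3: entry -2/11 ≤ 0. Minimum is 4/3 at row 1 (x_2 leaves); pivot element 3/11.
Divide row 1 by 3/11; eliminate column u1 from the other rows.
z-row update in column u3: 32/11 − (-4/11)·(-2/3) = 8/3.

8/3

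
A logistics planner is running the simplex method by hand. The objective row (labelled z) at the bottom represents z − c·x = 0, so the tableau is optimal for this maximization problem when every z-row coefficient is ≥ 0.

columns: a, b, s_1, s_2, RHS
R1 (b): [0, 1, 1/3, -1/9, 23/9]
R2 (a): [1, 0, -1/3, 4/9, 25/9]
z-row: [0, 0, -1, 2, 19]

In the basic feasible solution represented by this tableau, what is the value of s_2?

s_2 is not in the basis, so in the current basic feasible solution s_2 = 0.

0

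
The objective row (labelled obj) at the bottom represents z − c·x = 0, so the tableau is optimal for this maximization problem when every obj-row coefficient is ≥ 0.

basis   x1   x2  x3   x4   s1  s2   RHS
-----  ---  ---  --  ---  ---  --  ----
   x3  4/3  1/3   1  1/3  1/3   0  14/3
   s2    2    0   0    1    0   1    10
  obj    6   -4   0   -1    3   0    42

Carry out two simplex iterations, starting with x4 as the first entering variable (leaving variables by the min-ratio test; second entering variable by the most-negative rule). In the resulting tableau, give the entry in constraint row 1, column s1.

1

Ratio test on column x4 — row 1: (14/3)/(1/3) = 14; row 2: 10/1 = 10. Minimum is 10 at row 2 (s2 leaves); pivot element 1.
Divide row 2 by 1; eliminate column x4 from the other rows.
Second iteration: most negative obj-row entry is -4 in column x2, so x2 enters.
Ratio test on column x2 — row 1: (4/3)/(1/3) = 4; row 2: entry 0 ≤ 0. Minimum is 4 at row 1 (x3 leaves); pivot element 1/3.
Divide row 1 by 1/3; eliminate column x2 from the other rows.
After both pivots, the entry at constraint row 1, column s1 is 1.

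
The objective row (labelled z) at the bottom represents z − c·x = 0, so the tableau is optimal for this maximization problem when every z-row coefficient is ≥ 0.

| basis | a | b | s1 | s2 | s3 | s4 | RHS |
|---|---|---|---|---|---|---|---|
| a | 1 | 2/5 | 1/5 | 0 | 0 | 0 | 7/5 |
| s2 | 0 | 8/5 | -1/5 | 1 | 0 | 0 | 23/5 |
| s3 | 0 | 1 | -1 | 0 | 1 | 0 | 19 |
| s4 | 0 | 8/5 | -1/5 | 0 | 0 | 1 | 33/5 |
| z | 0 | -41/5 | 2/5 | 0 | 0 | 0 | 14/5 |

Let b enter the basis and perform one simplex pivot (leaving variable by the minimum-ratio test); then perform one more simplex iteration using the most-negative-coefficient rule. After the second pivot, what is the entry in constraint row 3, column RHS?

Ratio test on column b — row 1: (7/5)/(2/5) = 7/2; row 2: (23/5)/(8/5) = 23/8; row 3: 19/1 = 19; row 4: (33/5)/(8/5) = 33/8. Minimum is 23/8 at row 2 (s2 leaves); pivot element 8/5.
Divide row 2 by 8/5; eliminate column b from the other rows.
Second iteration: most negative z-row entry is -5/8 in column s1, so s1 enters.
Ratio test on column s1 — row 1: (1/4)/(1/4) = 1; row 2: entry -1/8 ≤ 0; row 3: entry -7/8 ≤ 0; row 4: entry 0 ≤ 0. Minimum is 1 at row 1 (a leaves); pivot element 1/4.
Divide row 1 by 1/4; eliminate column s1 from the other rows.
After both pivots, the entry at constraint row 3, column RHS is 17.

17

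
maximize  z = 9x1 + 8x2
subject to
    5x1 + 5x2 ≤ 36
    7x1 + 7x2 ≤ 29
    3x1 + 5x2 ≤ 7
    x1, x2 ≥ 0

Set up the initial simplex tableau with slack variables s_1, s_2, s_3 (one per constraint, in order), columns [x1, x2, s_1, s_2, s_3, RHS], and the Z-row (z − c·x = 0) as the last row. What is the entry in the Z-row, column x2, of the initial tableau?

-8

The Z-row carries the negated objective coefficients: the x2 entry is -8.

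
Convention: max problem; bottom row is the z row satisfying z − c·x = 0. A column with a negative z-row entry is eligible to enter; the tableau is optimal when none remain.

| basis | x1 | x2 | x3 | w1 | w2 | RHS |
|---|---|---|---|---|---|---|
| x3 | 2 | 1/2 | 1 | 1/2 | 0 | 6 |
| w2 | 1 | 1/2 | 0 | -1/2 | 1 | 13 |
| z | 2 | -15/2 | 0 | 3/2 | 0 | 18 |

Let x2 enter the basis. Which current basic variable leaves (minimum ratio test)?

x3

Column x2 entries and ratios — x3: 6/(1/2) = 12; w2: 13/(1/2) = 26.
Smallest ratio is 12 in the row of x3, so x3 leaves.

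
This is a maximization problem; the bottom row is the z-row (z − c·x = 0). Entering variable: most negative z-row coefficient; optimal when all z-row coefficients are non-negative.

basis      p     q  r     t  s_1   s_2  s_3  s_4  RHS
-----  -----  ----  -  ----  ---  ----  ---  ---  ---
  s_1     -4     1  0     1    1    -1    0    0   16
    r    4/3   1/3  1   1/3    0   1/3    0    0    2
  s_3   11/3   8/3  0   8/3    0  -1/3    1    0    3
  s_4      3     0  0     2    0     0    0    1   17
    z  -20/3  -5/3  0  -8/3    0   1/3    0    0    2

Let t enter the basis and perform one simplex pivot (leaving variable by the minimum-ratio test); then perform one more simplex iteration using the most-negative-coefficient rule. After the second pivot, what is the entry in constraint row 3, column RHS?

9/11

Ratio test on column t — row 1: 16/1 = 16; row 2: 2/(1/3) = 6; row 3: 3/(8/3) = 9/8; row 4: 17/2 = 17/2. Minimum is 9/8 at row 3 (s_3 leaves); pivot element 8/3.
Divide row 3 by 8/3; eliminate column t from the other rows.
Second iteration: most negative z-row entry is -3 in column p, so p enters.
Ratio test on column p — row 1: entry -43/8 ≤ 0; row 2: (13/8)/(7/8) = 13/7; row 3: (9/8)/(11/8) = 9/11; row 4: (59/4)/(1/4) = 59. Minimum is 9/11 at row 3 (t leaves); pivot element 11/8.
Divide row 3 by 11/8; eliminate column p from the other rows.
After both pivots, the entry at constraint row 3, column RHS is 9/11.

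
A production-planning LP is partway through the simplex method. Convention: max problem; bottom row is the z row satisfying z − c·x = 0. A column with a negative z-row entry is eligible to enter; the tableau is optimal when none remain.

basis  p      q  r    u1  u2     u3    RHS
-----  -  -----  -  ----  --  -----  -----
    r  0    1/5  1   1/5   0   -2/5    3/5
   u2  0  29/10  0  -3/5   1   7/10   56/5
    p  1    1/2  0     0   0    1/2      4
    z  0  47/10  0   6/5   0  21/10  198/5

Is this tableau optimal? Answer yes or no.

Every z-row coefficient is ≥ 0, so the tableau is optimal.

yes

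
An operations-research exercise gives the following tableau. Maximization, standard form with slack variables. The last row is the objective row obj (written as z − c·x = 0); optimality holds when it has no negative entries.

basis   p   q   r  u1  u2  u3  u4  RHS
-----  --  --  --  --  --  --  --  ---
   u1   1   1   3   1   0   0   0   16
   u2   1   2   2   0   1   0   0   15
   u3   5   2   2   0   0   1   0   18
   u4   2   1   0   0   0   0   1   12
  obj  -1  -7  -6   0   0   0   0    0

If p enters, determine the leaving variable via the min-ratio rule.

u3

Column p entries and ratios — u1: 16/1 = 16; u2: 15/1 = 15; u3: 18/5 = 18/5; u4: 12/2 = 6.
Smallest ratio is 18/5 in the row of u3, so u3 leaves.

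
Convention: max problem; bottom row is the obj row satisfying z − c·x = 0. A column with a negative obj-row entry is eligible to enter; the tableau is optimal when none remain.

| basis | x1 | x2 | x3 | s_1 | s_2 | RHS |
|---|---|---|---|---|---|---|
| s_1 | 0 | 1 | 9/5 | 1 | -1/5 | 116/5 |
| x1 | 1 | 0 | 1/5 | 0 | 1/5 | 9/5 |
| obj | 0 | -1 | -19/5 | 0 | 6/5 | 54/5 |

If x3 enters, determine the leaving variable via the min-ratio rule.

Column x3 entries and ratios — s_1: (116/5)/(9/5) = 116/9; x1: (9/5)/(1/5) = 9.
Smallest ratio is 9 in the row of x1, so x1 leaves.

x1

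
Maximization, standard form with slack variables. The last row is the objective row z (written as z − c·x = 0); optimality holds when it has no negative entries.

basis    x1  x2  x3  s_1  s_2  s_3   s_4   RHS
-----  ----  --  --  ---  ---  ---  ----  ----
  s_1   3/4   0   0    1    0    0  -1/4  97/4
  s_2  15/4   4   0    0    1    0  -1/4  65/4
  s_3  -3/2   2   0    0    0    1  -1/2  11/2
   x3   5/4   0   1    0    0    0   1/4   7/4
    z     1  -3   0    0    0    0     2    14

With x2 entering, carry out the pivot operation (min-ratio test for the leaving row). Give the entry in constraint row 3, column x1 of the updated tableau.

-3/4

Ratio test on column x2 — row 1: entry 0 ≤ 0; row 2: (65/4)/4 = 65/16; row 3: (11/2)/2 = 11/4; row 4: entry 0 ≤ 0. Minimum is 11/4 at row 3 (s_3 leaves); pivot element 2.
Divide row 3 by 2; eliminate column x2 from the other rows.
In the new row 3, the x1 entry is the old entry divided by the pivot: (-3/2)/2 = -3/4.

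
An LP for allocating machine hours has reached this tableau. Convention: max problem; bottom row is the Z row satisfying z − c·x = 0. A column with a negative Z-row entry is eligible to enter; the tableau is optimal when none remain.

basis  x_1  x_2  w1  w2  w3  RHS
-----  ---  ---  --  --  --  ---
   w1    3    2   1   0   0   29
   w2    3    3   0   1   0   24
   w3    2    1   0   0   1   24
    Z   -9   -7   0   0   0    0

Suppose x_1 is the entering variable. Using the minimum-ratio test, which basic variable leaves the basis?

w2

Column x_1 entries and ratios — w1: 29/3 = 29/3; w2: 24/3 = 8; w3: 24/2 = 12.
Smallest ratio is 8 in the row of w2, so w2 leaves.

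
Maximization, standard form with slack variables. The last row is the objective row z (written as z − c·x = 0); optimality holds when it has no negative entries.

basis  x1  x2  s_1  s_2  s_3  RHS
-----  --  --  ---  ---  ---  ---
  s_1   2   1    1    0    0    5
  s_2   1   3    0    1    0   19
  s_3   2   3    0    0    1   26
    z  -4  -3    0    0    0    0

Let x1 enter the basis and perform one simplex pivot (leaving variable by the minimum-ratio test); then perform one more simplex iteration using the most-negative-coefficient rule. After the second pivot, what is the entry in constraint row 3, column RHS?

Ratio test on column x1 — row 1: 5/2 = 5/2; row 2: 19/1 = 19; row 3: 26/2 = 13. Minimum is 5/2 at row 1 (s_1 leaves); pivot element 2.
Divide row 1 by 2; eliminate column x1 from the other rows.
Second iteration: most negative z-row entry is -1 in column x2, so x2 enters.
Ratio test on column x2 — row 1: (5/2)/(1/2) = 5; row 2: (33/2)/(5/2) = 33/5; row 3: 21/2 = 21/2. Minimum is 5 at row 1 (x1 leaves); pivot element 1/2.
Divide row 1 by 1/2; eliminate column x2 from the other rows.
After both pivots, the entry at constraint row 3, column RHS is 11.

11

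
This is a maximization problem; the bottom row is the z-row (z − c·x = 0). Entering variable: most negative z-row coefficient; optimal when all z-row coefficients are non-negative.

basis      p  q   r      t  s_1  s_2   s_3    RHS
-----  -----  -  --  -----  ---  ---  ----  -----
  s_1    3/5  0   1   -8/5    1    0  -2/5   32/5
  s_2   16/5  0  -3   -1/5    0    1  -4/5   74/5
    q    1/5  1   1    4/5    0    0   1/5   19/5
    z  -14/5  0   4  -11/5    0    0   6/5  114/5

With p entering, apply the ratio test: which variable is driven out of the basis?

Column p entries and ratios — s_1: (32/5)/(3/5) = 32/3; s_2: (74/5)/(16/5) = 37/8; q: (19/5)/(1/5) = 19.
Smallest ratio is 37/8 in the row of s_2, so s_2 leaves.

s_2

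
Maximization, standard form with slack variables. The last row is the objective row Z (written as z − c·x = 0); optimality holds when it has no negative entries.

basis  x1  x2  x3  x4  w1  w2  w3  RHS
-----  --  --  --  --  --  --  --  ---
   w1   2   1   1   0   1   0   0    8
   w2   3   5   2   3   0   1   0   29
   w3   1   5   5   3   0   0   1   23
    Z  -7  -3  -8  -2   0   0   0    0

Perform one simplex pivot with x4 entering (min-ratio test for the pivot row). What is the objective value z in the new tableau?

Ratio test on column x4 — row 1: entry 0 ≤ 0; row 2: 29/3 = 29/3; row 3: 23/3 = 23/3. Minimum is 23/3 at row 3 (w3 leaves); pivot element 3.
Pivot on row 3; the Z-row RHS becomes 0 − (-2)·(23/3) = 46/3.

46/3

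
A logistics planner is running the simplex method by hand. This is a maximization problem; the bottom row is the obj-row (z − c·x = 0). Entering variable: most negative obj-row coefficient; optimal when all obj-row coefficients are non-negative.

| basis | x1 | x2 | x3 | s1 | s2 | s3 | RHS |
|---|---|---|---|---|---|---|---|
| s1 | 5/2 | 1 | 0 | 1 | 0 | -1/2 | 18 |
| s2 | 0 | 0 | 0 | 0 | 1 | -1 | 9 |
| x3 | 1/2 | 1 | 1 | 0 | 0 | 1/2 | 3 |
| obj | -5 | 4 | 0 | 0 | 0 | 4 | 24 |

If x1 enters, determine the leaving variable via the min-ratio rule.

Column x1 entries and ratios — s1: 18/(5/2) = 36/5; s2: 0 ≤ 0, skip; x3: 3/(1/2) = 6.
Smallest ratio is 6 in the row of x3, so x3 leaves.

x3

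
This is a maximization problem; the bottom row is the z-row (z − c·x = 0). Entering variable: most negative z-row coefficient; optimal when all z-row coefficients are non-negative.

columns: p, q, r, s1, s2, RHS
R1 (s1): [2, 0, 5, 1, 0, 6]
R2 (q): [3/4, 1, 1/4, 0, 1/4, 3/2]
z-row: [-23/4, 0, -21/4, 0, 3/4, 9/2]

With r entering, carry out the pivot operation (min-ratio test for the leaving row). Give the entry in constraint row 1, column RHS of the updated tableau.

6/5

Ratio test on column r — row 1: 6/5 = 6/5; row 2: (3/2)/(1/4) = 6. Minimum is 6/5 at row 1 (s1 leaves); pivot element 5.
Divide row 1 by 5; eliminate column r from the other rows.
In the new row 1, the RHS entry is the old entry divided by the pivot: 6/5 = 6/5.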